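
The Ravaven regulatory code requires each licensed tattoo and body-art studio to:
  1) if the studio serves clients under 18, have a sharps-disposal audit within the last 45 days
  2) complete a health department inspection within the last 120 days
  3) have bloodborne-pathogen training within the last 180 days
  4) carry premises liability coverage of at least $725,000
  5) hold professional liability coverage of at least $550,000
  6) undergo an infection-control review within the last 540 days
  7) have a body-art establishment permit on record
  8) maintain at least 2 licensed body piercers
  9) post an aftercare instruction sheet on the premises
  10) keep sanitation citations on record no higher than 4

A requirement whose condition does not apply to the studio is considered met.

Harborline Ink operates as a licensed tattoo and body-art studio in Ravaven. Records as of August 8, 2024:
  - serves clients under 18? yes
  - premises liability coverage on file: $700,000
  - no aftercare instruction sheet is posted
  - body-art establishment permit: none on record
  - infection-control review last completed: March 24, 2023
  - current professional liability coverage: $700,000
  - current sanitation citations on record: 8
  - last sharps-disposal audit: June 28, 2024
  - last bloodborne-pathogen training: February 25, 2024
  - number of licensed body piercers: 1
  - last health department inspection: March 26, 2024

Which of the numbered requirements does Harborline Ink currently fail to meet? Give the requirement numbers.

1. condition 'serves clients under 18' holds; sharps-disposal audit 41 days ago vs limit 45 → met
2. health department inspection 135 days ago vs limit 120 → not met
3. bloodborne-pathogen training 165 days ago vs limit 180 → met
4. premises liability coverage $700,000 < $725,000 → not met
5. professional liability coverage $700,000 ≥ $550,000 → met
6. infection-control review 503 days ago vs limit 540 → met
7. body-art establishment permit absent → not met
8. licensed body piercers 1 < 2 → not met
9. aftercare instruction sheet absent → not met
10. sanitation citations on record 8 > 4 → not met
Not met: 2, 4, 7, 8, 9, 10

2, 4, 7, 8, 9, 10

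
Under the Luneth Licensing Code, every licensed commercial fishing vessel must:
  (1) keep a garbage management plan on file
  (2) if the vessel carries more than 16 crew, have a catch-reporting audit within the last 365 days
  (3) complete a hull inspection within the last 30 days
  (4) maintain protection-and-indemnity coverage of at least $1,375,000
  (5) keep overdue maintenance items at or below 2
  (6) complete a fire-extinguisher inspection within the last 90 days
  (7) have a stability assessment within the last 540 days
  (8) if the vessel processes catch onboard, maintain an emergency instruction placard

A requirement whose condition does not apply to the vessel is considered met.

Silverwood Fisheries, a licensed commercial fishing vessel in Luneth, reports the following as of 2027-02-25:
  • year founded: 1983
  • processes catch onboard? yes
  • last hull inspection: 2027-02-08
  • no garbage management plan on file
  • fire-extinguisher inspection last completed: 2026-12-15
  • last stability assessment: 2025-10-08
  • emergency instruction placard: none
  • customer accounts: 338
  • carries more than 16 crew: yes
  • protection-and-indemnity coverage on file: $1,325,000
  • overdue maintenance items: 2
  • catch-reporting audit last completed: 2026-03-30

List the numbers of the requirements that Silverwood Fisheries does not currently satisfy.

1. garbage management plan absent → not met
2. condition 'carries more than 16 crew' holds; catch-reporting audit 332 days ago vs limit 365 → met
3. hull inspection 17 days ago vs limit 30 → met
4. protection-and-indemnity coverage $1,325,000 < $1,375,000 → not met
5. overdue maintenance items 2 ≤ 2 → met
6. fire-extinguisher inspection 72 days ago vs limit 90 → met
7. stability assessment 505 days ago vs limit 540 → met
8. condition 'processes catch onboard' holds; emergency instruction placard absent → not met
Not met: 1, 4, 8

1, 4, 8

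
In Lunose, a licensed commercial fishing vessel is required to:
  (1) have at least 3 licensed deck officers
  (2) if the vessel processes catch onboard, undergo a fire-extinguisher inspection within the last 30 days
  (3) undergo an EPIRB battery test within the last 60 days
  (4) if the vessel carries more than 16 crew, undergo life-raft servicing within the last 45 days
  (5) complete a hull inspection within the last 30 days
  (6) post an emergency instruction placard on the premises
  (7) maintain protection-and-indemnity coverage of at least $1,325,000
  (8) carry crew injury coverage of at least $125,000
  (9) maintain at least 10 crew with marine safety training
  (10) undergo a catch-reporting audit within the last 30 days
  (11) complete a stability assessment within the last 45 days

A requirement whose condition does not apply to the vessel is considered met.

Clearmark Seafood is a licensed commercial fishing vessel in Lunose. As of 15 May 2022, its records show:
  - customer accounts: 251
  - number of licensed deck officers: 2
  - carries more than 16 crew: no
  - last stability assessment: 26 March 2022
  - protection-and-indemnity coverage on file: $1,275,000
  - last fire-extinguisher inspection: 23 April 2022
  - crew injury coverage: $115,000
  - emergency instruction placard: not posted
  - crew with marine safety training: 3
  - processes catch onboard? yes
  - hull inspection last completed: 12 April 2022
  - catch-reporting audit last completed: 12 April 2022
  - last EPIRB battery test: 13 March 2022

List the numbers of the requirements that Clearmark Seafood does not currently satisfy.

1. licensed deck officers 2 < 3 → not met
2. condition 'processes catch onboard' holds; fire-extinguisher inspection 22 days ago vs limit 30 → met
3. EPIRB battery test 63 days ago vs limit 60 → not met
4. condition 'carries more than 16 crew' does not hold → requirement n/a → met
5. hull inspection 33 days ago vs limit 30 → not met
6. emergency instruction placard absent → not met
7. protection-and-indemnity coverage $1,275,000 < $1,325,000 → not met
8. crew injury coverage $115,000 < $125,000 → not met
9. crew with marine safety training 3 < 10 → not met
10. catch-reporting audit 33 days ago vs limit 30 → not met
11. stability assessment 50 days ago vs limit 45 → not met
Not met: 1, 3, 5, 6, 7, 8, 9, 10, 11

1, 3, 5, 6, 7, 8, 9, 10, 11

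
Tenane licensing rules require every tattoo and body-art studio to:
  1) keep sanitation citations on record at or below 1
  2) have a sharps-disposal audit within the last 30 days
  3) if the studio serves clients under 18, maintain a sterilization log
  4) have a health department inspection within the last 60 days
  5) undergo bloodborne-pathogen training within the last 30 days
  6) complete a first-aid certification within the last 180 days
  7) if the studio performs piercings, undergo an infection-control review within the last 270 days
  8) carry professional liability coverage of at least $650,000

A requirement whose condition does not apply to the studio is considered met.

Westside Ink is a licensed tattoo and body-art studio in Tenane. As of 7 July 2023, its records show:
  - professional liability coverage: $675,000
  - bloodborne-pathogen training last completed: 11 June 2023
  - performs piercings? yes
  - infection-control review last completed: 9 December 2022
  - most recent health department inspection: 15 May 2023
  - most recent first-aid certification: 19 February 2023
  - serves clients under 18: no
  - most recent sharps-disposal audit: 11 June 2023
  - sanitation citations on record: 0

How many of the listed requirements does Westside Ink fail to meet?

0

1. sanitation citations on record 0 ≤ 1 → met
2. sharps-disposal audit 26 days ago vs limit 30 → met
3. condition 'serves clients under 18' does not hold → requirement n/a → met
4. health department inspection 53 days ago vs limit 60 → met
5. bloodborne-pathogen training 26 days ago vs limit 30 → met
6. first-aid certification 138 days ago vs limit 180 → met
7. condition 'performs piercings' holds; infection-control review 210 days ago vs limit 270 → met
8. professional liability coverage $675,000 ≥ $650,000 → met
Not met: 0 of 8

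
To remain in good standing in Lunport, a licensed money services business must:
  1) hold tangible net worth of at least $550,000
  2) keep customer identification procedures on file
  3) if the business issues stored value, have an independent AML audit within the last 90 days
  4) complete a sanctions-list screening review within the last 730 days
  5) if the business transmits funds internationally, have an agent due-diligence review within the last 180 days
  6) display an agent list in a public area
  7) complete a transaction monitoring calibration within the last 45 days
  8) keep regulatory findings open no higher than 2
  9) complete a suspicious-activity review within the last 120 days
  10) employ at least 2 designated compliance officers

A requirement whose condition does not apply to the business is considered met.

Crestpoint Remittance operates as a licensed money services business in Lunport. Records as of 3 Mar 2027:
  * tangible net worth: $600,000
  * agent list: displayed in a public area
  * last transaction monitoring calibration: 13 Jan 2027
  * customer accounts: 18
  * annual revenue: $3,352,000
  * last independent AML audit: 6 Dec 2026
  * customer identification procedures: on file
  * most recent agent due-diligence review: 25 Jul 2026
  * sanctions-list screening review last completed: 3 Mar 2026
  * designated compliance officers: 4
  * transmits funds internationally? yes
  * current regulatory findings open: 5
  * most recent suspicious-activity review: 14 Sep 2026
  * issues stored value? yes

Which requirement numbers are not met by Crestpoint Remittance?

5, 7, 8, 9

1. tangible net worth $600,000 ≥ $550,000 → met
2. customer identification procedures present → met
3. condition 'issues stored value' holds; independent AML audit 87 days ago vs limit 90 → met
4. sanctions-list screening review 365 days ago vs limit 730 → met
5. condition 'transmits funds internationally' holds; agent due-diligence review 221 days ago vs limit 180 → not met
6. agent list present → met
7. transaction monitoring calibration 49 days ago vs limit 45 → not met
8. regulatory findings open 5 > 2 → not met
9. suspicious-activity review 170 days ago vs limit 120 → not met
10. designated compliance officers 4 ≥ 2 → met
Not met: 5, 7, 8, 9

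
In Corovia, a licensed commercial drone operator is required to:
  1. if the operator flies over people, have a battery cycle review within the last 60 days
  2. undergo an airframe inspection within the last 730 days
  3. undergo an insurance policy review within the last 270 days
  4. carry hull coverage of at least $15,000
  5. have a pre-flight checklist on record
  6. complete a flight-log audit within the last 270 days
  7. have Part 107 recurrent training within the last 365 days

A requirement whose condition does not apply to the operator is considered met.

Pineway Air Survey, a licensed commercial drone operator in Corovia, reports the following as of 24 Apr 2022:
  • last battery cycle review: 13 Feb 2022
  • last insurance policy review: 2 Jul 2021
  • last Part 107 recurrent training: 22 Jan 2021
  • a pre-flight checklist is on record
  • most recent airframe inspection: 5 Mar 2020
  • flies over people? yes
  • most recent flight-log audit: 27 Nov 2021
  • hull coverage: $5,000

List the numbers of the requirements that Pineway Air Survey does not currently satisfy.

1, 2, 3, 4, 7

1. condition 'flies over people' holds; battery cycle review 70 days ago vs limit 60 → not met
2. airframe inspection 780 days ago vs limit 730 → not met
3. insurance policy review 296 days ago vs limit 270 → not met
4. hull coverage $5,000 < $15,000 → not met
5. pre-flight checklist present → met
6. flight-log audit 148 days ago vs limit 270 → met
7. Part 107 recurrent training 457 days ago vs limit 365 → not met
Not met: 1, 2, 3, 4, 7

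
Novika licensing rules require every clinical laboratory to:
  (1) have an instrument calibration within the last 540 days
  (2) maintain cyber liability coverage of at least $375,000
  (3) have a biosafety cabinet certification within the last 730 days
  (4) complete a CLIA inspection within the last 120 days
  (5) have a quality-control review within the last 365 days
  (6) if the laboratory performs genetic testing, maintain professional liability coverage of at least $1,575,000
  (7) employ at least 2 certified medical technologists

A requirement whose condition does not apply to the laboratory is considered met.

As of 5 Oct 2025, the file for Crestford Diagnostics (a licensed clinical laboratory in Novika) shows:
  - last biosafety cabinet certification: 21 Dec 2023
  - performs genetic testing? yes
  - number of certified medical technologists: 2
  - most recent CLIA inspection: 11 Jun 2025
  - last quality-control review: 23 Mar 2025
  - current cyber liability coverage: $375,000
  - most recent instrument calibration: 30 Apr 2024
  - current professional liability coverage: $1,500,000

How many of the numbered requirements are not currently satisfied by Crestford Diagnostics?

1. instrument calibration 523 days ago vs limit 540 → met
2. cyber liability coverage $375,000 ≥ $375,000 → met
3. biosafety cabinet certification 654 days ago vs limit 730 → met
4. CLIA inspection 116 days ago vs limit 120 → met
5. quality-control review 196 days ago vs limit 365 → met
6. condition 'performs genetic testing' holds; professional liability coverage $1,500,000 < $1,575,000 → not met
7. certified medical technologists 2 ≥ 2 → met
Not met: 1 of 7

1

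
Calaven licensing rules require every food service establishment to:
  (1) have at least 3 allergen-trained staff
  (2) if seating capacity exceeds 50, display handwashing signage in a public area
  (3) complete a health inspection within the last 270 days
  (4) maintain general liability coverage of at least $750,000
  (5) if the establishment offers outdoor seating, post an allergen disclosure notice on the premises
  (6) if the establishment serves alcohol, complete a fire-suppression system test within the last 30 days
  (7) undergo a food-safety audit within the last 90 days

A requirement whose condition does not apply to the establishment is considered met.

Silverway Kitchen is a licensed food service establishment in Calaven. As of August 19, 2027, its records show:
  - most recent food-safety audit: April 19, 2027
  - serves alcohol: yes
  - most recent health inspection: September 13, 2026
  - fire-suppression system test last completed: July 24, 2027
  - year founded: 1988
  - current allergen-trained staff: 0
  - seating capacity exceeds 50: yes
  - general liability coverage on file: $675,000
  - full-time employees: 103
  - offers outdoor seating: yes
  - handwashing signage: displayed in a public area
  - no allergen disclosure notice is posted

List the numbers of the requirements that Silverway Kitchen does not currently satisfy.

1. allergen-trained staff 0 < 3 → not met
2. condition 'seating capacity exceeds 50' holds; handwashing signage present → met
3. health inspection 340 days ago vs limit 270 → not met
4. general liability coverage $675,000 < $750,000 → not met
5. condition 'offers outdoor seating' holds; allergen disclosure notice absent → not met
6. condition 'serves alcohol' holds; fire-suppression system test 26 days ago vs limit 30 → met
7. food-safety audit 122 days ago vs limit 90 → not met
Not met: 1, 3, 4, 5, 7

1, 3, 4, 5, 7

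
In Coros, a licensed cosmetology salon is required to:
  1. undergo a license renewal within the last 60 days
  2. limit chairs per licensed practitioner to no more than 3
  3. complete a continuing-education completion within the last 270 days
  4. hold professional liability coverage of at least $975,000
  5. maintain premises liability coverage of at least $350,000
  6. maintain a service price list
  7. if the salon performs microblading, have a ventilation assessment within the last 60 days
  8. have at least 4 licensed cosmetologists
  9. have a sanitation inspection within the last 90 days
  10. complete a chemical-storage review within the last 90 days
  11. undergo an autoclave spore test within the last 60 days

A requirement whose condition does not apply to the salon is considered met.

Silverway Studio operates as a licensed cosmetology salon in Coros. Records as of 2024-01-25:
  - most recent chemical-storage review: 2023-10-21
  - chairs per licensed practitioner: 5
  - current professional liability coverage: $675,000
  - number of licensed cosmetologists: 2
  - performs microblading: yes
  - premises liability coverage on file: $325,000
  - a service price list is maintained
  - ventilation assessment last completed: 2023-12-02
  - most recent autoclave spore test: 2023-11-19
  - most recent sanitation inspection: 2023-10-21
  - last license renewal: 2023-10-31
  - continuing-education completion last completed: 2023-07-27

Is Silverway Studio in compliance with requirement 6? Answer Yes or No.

Yes

6. service price list present → met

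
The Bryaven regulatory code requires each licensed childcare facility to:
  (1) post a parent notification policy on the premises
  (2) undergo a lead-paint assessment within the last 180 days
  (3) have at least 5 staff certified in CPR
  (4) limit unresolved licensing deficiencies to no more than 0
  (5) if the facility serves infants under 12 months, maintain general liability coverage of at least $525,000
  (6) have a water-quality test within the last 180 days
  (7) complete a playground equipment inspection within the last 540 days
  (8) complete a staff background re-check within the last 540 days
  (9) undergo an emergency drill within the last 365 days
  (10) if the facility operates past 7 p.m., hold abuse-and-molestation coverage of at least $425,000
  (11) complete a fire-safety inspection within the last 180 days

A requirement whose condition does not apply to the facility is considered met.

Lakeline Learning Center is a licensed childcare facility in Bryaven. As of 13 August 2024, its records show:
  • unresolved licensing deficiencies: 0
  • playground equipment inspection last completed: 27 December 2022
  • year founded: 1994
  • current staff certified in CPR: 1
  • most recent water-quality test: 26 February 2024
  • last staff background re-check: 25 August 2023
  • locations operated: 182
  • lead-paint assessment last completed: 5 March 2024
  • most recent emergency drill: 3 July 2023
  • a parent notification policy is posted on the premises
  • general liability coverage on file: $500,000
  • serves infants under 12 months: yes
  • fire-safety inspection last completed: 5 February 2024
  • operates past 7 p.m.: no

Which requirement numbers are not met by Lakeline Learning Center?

1. parent notification policy present → met
2. lead-paint assessment 161 days ago vs limit 180 → met
3. staff certified in CPR 1 < 5 → not met
4. unresolved licensing deficiencies 0 ≤ 0 → met
5. condition 'serves infants under 12 months' holds; general liability coverage $500,000 < $525,000 → not met
6. water-quality test 169 days ago vs limit 180 → met
7. playground equipment inspection 595 days ago vs limit 540 → not met
8. staff background re-check 354 days ago vs limit 540 → met
9. emergency drill 407 days ago vs limit 365 → not met
10. condition 'operates past 7 p.m.' does not hold → requirement n/a → met
11. fire-safety inspection 190 days ago vs limit 180 → not met
Not met: 3, 5, 7, 9, 11

3, 5, 7, 9, 11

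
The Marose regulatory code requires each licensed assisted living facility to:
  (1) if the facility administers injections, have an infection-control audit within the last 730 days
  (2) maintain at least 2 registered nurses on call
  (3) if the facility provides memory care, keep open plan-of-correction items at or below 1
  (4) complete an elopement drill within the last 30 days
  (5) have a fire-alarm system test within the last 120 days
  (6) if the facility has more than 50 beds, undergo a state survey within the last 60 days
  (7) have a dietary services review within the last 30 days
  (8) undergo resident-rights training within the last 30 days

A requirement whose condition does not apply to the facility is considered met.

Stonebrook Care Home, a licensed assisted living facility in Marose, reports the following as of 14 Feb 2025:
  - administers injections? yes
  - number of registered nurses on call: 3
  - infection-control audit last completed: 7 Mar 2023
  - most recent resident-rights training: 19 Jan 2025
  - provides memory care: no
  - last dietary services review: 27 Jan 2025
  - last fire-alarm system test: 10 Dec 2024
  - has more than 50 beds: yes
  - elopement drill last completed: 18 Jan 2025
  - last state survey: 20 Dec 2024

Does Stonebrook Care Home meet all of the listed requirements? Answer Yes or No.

Yes

1. condition 'administers injections' holds; infection-control audit 710 days ago vs limit 730 → met
2. registered nurses on call 3 ≥ 2 → met
3. condition 'provides memory care' does not hold → requirement n/a → met
4. elopement drill 27 days ago vs limit 30 → met
5. fire-alarm system test 66 days ago vs limit 120 → met
6. condition 'has more than 50 beds' holds; state survey 56 days ago vs limit 60 → met
7. dietary services review 18 days ago vs limit 30 → met
8. resident-rights training 26 days ago vs limit 30 → met
All met.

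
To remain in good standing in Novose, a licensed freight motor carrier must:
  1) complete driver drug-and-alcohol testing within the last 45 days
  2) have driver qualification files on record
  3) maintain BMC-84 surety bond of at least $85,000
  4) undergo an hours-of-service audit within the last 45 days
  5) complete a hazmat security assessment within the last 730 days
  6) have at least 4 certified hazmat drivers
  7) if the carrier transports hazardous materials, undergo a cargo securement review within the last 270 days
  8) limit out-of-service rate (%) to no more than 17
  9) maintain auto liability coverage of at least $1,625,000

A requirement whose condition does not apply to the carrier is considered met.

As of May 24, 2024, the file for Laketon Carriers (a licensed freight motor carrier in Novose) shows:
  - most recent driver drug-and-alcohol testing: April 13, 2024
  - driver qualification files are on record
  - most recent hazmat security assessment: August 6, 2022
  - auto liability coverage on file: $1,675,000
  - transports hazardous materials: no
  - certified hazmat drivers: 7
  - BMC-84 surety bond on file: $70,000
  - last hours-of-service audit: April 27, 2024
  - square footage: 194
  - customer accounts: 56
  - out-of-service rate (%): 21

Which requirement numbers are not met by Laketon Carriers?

3, 8

1. driver drug-and-alcohol testing 41 days ago vs limit 45 → met
2. driver qualification files present → met
3. BMC-84 surety bond $70,000 < $85,000 → not met
4. hours-of-service audit 27 days ago vs limit 45 → met
5. hazmat security assessment 657 days ago vs limit 730 → met
6. certified hazmat drivers 7 ≥ 4 → met
7. condition 'transports hazardous materials' does not hold → requirement n/a → met
8. out-of-service rate (%) 21 > 17 → not met
9. auto liability coverage $1,675,000 ≥ $1,625,000 → met
Not met: 3, 8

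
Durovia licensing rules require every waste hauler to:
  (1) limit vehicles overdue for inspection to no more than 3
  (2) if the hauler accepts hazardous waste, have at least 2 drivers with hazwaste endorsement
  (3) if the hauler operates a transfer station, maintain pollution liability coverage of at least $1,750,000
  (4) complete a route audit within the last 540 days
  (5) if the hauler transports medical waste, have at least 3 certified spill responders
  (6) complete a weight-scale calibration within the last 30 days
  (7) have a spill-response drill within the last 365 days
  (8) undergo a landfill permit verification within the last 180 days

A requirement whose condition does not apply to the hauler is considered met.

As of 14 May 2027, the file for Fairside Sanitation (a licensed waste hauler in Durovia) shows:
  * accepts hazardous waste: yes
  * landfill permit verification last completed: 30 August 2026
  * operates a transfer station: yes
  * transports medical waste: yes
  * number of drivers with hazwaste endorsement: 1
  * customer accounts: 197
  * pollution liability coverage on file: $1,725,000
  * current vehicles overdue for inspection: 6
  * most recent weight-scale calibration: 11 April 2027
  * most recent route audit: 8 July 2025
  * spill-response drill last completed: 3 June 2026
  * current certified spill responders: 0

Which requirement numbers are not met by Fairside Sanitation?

1, 2, 3, 4, 5, 6, 8

1. vehicles overdue for inspection 6 > 3 → not met
2. condition 'accepts hazardous waste' holds; drivers with hazwaste endorsement 1 < 2 → not met
3. condition 'operates a transfer station' holds; pollution liability coverage $1,725,000 < $1,750,000 → not met
4. route audit 675 days ago vs limit 540 → not met
5. condition 'transports medical waste' holds; certified spill responders 0 < 3 → not met
6. weight-scale calibration 33 days ago vs limit 30 → not met
7. spill-response drill 345 days ago vs limit 365 → met
8. landfill permit verification 257 days ago vs limit 180 → not met
Not met: 1, 2, 3, 4, 5, 6, 8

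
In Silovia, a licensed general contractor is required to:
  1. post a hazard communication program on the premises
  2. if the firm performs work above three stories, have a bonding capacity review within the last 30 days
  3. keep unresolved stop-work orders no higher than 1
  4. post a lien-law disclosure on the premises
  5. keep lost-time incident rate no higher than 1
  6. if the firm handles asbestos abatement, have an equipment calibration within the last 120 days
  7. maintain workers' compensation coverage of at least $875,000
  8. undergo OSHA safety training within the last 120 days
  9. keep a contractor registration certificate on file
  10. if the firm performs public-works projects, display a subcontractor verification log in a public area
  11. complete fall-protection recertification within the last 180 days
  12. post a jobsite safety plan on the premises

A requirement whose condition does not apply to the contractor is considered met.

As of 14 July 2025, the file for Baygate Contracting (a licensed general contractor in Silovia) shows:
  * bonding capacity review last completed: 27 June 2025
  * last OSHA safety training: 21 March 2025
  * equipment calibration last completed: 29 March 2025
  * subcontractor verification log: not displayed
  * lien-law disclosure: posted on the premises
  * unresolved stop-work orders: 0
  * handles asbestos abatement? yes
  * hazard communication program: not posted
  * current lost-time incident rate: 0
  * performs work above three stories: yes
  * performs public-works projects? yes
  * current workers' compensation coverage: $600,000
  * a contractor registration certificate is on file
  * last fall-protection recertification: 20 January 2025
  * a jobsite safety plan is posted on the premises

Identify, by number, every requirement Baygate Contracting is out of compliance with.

1, 7, 10

1. hazard communication program absent → not met
2. condition 'performs work above three stories' holds; bonding capacity review 17 days ago vs limit 30 → met
3. unresolved stop-work orders 0 ≤ 1 → met
4. lien-law disclosure present → met
5. lost-time incident rate 0 ≤ 1 → met
6. condition 'handles asbestos abatement' holds; equipment calibration 107 days ago vs limit 120 → met
7. workers' compensation coverage $600,000 < $875,000 → not met
8. OSHA safety training 115 days ago vs limit 120 → met
9. contractor registration certificate present → met
10. condition 'performs public-works projects' holds; subcontractor verification log absent → not met
11. fall-protection recertification 175 days ago vs limit 180 → met
12. jobsite safety plan present → met
Not met: 1, 7, 10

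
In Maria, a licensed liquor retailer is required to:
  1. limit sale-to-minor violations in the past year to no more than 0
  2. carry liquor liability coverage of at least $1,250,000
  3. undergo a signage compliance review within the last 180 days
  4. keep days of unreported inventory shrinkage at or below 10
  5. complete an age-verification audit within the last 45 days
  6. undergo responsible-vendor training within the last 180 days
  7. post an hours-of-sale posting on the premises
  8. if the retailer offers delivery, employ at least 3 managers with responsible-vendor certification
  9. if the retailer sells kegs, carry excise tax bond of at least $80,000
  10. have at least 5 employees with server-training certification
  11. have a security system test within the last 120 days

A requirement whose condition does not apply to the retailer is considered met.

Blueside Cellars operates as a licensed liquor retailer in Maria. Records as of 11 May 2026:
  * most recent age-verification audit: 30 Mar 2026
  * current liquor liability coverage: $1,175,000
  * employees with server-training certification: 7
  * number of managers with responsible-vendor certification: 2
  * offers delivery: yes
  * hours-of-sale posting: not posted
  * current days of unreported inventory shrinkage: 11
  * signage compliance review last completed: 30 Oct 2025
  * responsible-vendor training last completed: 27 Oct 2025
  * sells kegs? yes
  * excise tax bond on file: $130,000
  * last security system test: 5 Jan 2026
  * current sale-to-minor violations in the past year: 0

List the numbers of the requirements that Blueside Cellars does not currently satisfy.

2, 3, 4, 6, 7, 8, 11

1. sale-to-minor violations in the past year 0 ≤ 0 → met
2. liquor liability coverage $1,175,000 < $1,250,000 → not met
3. signage compliance review 193 days ago vs limit 180 → not met
4. days of unreported inventory shrinkage 11 > 10 → not met
5. age-verification audit 42 days ago vs limit 45 → met
6. responsible-vendor training 196 days ago vs limit 180 → not met
7. hours-of-sale posting absent → not met
8. condition 'offers delivery' holds; managers with responsible-vendor certification 2 < 3 → not met
9. condition 'sells kegs' holds; excise tax bond $130,000 ≥ $80,000 → met
10. employees with server-training certification 7 ≥ 5 → met
11. security system test 126 days ago vs limit 120 → not met
Not met: 2, 3, 4, 6, 7, 8, 11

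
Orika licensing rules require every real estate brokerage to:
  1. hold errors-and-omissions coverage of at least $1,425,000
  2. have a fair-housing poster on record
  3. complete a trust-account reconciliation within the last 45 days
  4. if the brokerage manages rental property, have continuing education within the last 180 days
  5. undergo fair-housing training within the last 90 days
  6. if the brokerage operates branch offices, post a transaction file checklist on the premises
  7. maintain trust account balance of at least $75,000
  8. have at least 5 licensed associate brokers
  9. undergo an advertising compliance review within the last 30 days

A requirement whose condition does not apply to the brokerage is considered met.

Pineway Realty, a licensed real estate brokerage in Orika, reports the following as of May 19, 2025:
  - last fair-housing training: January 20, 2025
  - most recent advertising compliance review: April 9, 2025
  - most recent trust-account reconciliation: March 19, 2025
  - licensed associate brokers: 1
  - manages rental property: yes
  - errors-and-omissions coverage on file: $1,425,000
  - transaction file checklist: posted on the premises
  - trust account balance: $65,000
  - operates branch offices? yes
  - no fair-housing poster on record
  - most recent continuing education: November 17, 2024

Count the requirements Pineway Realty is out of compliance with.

1. errors-and-omissions coverage $1,425,000 ≥ $1,425,000 → met
2. fair-housing poster absent → not met
3. trust-account reconciliation 61 days ago vs limit 45 → not met
4. condition 'manages rental property' holds; continuing education 183 days ago vs limit 180 → not met
5. fair-housing training 119 days ago vs limit 90 → not met
6. condition 'operates branch offices' holds; transaction file checklist present → met
7. trust account balance $65,000 < $75,000 → not met
8. licensed associate brokers 1 < 5 → not met
9. advertising compliance review 40 days ago vs limit 30 → not met
Not met: 7 of 9

7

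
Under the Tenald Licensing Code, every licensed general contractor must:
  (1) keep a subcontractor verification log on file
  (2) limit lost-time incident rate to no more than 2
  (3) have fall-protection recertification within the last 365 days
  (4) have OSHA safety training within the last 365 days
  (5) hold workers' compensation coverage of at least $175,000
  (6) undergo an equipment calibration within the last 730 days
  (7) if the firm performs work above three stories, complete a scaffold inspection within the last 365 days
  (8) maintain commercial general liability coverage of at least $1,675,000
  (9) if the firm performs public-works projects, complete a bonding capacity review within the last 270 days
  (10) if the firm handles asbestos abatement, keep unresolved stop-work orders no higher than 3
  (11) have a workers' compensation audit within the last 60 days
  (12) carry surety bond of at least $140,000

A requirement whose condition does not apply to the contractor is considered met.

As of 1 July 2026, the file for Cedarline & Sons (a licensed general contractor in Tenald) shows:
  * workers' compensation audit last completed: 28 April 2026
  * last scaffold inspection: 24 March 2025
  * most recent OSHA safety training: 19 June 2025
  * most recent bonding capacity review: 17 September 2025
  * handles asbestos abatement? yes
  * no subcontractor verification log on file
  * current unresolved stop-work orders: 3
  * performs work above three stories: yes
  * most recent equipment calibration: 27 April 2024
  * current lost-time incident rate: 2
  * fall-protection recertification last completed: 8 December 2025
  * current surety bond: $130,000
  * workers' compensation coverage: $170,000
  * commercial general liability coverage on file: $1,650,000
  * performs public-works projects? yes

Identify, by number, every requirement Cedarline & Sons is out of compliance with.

1. subcontractor verification log absent → not met
2. lost-time incident rate 2 ≤ 2 → met
3. fall-protection recertification 205 days ago vs limit 365 → met
4. OSHA safety training 377 days ago vs limit 365 → not met
5. workers' compensation coverage $170,000 < $175,000 → not met
6. equipment calibration 795 days ago vs limit 730 → not met
7. condition 'performs work above three stories' holds; scaffold inspection 464 days ago vs limit 365 → not met
8. commercial general liability coverage $1,650,000 < $1,675,000 → not met
9. condition 'performs public-works projects' holds; bonding capacity review 287 days ago vs limit 270 → not met
10. condition 'handles asbestos abatement' holds; unresolved stop-work orders 3 ≤ 3 → met
11. workers' compensation audit 64 days ago vs limit 60 → not met
12. surety bond $130,000 < $140,000 → not met
Not met: 1, 4, 5, 6, 7, 8, 9, 11, 12

1, 4, 5, 6, 7, 8, 9, 11, 12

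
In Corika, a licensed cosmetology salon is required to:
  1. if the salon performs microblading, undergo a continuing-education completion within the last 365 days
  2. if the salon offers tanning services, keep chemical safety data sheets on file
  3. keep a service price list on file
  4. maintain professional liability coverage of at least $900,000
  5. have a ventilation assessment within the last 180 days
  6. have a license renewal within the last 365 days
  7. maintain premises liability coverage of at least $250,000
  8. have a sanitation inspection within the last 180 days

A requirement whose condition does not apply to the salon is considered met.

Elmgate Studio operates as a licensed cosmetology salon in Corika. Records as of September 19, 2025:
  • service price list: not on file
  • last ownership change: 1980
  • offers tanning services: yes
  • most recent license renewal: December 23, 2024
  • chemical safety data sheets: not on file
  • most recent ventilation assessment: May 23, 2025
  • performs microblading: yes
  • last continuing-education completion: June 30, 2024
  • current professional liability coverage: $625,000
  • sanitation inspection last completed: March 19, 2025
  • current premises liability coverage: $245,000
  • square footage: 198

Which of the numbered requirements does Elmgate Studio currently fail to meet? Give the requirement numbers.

1. condition 'performs microblading' holds; continuing-education completion 446 days ago vs limit 365 → not met
2. condition 'offers tanning services' holds; chemical safety data sheets absent → not met
3. service price list absent → not met
4. professional liability coverage $625,000 < $900,000 → not met
5. ventilation assessment 119 days ago vs limit 180 → met
6. license renewal 270 days ago vs limit 365 → met
7. premises liability coverage $245,000 < $250,000 → not met
8. sanitation inspection 184 days ago vs limit 180 → not met
Not met: 1, 2, 3, 4, 7, 8

1, 2, 3, 4, 7, 8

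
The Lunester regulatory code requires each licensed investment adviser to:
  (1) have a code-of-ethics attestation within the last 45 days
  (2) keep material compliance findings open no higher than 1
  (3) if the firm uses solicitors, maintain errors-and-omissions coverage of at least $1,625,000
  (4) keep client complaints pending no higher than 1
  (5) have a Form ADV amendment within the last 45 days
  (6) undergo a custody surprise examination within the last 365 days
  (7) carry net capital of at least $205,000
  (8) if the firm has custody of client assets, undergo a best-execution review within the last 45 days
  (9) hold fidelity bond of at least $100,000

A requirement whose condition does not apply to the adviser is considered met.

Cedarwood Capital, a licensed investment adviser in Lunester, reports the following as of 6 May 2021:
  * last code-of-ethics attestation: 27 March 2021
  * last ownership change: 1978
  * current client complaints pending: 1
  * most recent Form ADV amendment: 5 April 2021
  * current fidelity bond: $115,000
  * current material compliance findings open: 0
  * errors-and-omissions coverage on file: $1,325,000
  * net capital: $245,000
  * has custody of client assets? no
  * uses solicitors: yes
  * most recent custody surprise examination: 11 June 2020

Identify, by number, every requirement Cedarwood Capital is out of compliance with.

1. code-of-ethics attestation 40 days ago vs limit 45 → met
2. material compliance findings open 0 ≤ 1 → met
3. condition 'uses solicitors' holds; errors-and-omissions coverage $1,325,000 < $1,625,000 → not met
4. client complaints pending 1 ≤ 1 → met
5. Form ADV amendment 31 days ago vs limit 45 → met
6. custody surprise examination 329 days ago vs limit 365 → met
7. net capital $245,000 ≥ $205,000 → met
8. condition 'has custody of client assets' does not hold → requirement n/a → met
9. fidelity bond $115,000 ≥ $100,000 → met
Not met: 3

3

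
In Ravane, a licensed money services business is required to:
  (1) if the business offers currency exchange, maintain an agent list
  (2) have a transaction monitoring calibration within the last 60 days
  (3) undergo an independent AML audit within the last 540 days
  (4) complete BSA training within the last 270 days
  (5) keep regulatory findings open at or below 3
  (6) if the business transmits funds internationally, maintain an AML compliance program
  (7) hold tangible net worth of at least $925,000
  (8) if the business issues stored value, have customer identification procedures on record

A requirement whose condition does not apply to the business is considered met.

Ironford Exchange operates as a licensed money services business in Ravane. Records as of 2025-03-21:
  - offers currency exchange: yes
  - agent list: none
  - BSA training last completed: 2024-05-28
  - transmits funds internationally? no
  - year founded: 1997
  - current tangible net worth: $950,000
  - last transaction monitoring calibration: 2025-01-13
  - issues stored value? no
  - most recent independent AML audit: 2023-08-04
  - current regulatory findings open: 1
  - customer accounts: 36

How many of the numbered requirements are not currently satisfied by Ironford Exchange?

4

1. condition 'offers currency exchange' holds; agent list absent → not met
2. transaction monitoring calibration 67 days ago vs limit 60 → not met
3. independent AML audit 595 days ago vs limit 540 → not met
4. BSA training 297 days ago vs limit 270 → not met
5. regulatory findings open 1 ≤ 3 → met
6. condition 'transmits funds internationally' does not hold → requirement n/a → met
7. tangible net worth $950,000 ≥ $925,000 → met
8. condition 'issues stored value' does not hold → requirement n/a → met
Not met: 4 of 8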